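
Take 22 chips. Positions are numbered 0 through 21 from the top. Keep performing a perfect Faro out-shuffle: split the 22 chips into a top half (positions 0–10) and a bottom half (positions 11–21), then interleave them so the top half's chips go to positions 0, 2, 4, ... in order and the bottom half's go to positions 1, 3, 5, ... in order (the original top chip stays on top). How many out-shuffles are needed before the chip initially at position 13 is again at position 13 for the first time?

Follow position 13 under repeated out-shuffles:
13 → 5 → 10 → 20 → 19 → 17 → 13
It first returns after 6 out-shuffles.

6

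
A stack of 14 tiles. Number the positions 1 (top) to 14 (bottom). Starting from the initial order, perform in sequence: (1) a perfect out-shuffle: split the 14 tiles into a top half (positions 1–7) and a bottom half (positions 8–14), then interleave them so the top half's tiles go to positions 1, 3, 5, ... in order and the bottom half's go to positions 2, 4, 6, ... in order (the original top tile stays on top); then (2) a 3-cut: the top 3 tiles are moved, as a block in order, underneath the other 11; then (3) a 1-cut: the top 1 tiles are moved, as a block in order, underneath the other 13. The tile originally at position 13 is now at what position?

8

Track the tile from position 13 forward through each operation:
  after op 1 (out-shuffle): 13 → 12
  after op 2 (cut 3): 12 → 9
  after op 3 (cut 1): 9 → 8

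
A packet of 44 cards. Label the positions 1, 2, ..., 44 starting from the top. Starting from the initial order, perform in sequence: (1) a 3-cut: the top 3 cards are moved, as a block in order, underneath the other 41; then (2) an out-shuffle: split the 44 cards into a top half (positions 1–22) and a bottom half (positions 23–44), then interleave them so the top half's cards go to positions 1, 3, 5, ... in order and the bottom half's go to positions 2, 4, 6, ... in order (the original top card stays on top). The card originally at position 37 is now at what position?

Track the card from position 37 forward through each operation:
  after op 1 (cut 3): 37 → 34
  after op 2 (out-shuffle): 34 → 24

24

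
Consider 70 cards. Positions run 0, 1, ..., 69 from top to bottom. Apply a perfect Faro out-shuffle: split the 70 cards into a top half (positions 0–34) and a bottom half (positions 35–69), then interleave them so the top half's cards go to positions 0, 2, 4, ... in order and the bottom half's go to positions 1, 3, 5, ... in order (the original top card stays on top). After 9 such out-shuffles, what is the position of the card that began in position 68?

Track the card's position through each out-shuffle:
68 → 67 → 65 → 61 → 53 → 37 → 5 → 10 → 20 → 40

40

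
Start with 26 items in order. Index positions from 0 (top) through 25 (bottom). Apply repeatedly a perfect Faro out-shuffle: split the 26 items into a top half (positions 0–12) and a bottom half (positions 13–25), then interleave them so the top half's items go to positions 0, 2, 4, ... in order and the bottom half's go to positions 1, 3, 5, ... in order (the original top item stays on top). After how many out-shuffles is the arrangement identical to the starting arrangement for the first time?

20

The out-shuffle permutes the 26 positions with cycle lengths [1, 1, 4, 20].
Every item is home exactly when every cycle has completed a whole number of laps, i.e. after lcm(1, 4, 20) = 20 out-shuffles.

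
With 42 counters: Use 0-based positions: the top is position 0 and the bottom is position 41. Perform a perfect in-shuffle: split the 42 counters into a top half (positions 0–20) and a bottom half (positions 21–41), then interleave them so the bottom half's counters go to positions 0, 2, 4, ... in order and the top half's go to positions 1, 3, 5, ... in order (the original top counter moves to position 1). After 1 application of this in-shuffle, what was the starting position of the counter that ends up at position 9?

4

Work backwards from position 9, undoing one in-shuffle at a time:
9 ← 4
So the counter now at position 9 started at position 4.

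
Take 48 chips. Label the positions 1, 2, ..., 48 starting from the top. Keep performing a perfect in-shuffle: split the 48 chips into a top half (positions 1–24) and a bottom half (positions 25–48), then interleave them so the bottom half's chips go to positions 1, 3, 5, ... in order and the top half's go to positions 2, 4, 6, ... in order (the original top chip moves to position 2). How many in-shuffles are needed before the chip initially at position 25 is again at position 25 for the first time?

21

Follow position 25 under repeated in-shuffles:
25 → 1 → 2 → 4 → 8 → 16 → 32 → 15 → ... → 25 (length 21)
It first returns after 21 in-shuffles.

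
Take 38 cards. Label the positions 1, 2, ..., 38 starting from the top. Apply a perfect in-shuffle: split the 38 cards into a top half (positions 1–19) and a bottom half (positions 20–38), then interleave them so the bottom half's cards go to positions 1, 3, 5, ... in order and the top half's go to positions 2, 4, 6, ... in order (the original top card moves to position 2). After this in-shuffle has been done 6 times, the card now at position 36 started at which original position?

Work backwards from position 36, undoing one in-shuffle at a time:
36 ← 18 ← 9 ← 24 ← 12 ← 6 ← 3
So the card now at position 36 started at position 3.

3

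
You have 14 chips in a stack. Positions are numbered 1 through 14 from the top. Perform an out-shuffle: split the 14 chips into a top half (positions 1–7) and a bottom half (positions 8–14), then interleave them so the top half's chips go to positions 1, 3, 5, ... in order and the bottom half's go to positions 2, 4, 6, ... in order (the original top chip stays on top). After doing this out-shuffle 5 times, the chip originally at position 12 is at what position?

Track the chip's position through each out-shuffle:
12 → 10 → 6 → 11 → 8 → 2

2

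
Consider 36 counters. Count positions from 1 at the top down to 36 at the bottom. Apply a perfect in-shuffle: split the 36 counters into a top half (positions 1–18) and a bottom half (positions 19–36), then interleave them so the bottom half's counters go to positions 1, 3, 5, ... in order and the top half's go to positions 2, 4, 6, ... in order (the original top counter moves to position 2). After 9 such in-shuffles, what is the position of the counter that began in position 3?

Track the counter's position through each in-shuffle:
3 → 6 → 12 → 24 → 11 → 22 → 7 → 14 → 28 → 19

19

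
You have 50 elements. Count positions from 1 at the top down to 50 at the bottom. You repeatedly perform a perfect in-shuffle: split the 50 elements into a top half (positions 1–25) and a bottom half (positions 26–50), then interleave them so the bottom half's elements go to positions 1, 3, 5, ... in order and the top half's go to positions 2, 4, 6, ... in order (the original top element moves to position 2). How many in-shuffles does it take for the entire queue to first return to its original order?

The in-shuffle permutes the 50 positions with cycle lengths [2, 8, 8, 8, 8, 8, 8].
Every element is home exactly when every cycle has completed a whole number of laps, i.e. after lcm(2, 8) = 8 in-shuffles.

8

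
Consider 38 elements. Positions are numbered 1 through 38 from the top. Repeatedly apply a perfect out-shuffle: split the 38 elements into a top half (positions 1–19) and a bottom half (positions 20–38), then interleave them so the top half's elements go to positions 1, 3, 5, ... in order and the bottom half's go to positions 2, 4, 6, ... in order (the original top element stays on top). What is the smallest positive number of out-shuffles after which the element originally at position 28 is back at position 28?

Follow position 28 under repeated out-shuffles:
28 → 18 → 35 → 32 → 26 → 14 → 27 → 16 → ... → 28 (length 36)
It first returns after 36 out-shuffles.

36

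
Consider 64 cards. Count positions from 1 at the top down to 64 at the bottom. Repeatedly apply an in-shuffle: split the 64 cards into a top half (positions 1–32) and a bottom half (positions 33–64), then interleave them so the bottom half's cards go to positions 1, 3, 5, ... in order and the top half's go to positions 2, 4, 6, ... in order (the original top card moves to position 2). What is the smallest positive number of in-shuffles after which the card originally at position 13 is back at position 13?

Follow position 13 under repeated in-shuffles:
13 → 26 → 52 → 39 → 13
It first returns after 4 in-shuffles.

4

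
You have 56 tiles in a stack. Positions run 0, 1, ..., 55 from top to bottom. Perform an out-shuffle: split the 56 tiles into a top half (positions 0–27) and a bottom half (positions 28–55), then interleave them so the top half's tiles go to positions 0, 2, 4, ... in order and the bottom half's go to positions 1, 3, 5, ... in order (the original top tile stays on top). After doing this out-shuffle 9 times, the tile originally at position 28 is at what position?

Track the tile's position through each out-shuffle:
28 → 1 → 2 → 4 → 8 → 16 → 32 → 9 → 18 → 36

36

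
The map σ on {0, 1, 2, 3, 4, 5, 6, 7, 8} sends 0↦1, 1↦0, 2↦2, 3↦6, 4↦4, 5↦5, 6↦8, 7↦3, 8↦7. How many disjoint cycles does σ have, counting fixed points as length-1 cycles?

5

Cycle decomposition: (0 1) (2) (3 6 8 7) (4) (5).
5 cycles.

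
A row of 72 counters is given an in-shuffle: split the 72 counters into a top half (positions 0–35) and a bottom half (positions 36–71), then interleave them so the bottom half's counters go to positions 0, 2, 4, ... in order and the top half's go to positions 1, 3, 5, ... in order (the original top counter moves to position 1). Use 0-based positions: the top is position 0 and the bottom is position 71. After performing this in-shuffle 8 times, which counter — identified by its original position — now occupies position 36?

Work backwards from position 36, undoing one in-shuffle at a time:
36 ← 54 ← 63 ← 31 ← 15 ← 7 ← 3 ← 1 ← 0
So the counter now at position 36 started at position 0.

0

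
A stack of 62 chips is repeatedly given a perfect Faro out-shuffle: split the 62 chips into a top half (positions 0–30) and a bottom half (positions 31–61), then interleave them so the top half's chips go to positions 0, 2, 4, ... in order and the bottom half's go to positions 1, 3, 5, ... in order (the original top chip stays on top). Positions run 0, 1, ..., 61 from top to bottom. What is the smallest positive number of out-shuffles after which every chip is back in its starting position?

60

The out-shuffle permutes the 62 positions with cycle lengths [1, 1, 60].
Every chip is home exactly when every cycle has completed a whole number of laps, i.e. after lcm(1, 60) = 60 out-shuffles.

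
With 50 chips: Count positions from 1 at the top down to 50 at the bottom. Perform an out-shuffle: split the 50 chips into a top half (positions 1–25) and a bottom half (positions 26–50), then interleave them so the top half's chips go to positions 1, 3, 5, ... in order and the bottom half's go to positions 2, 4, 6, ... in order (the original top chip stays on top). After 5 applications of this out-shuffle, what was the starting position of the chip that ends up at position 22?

Work backwards from position 22, undoing one out-shuffle at a time:
22 ← 36 ← 43 ← 22 ← 36 ← 43
So the chip now at position 22 started at position 43.

43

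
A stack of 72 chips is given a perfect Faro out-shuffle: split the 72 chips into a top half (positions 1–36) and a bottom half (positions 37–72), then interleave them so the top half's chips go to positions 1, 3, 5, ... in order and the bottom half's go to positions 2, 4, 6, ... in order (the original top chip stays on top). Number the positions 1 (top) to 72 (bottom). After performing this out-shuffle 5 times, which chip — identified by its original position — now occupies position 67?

43

Work backwards from position 67, undoing one out-shuffle at a time:
67 ← 34 ← 53 ← 27 ← 14 ← 43
So the chip now at position 67 started at position 43.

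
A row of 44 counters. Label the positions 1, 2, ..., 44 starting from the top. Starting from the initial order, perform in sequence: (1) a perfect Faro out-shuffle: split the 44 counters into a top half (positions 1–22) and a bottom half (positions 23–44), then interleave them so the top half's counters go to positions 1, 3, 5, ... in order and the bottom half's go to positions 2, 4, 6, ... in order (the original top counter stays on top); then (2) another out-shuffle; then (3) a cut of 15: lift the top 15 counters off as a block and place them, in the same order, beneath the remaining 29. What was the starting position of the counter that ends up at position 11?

Undo the operations in reverse order, starting from position 11:
  undo op 3 (cut 15): 11 ← 26
  undo op 2 (out-shuffle, from bottom half): 26 ← 35
  undo op 1 (out-shuffle, from top half): 35 ← 18
So the counter at position 11 came from original position 18.

18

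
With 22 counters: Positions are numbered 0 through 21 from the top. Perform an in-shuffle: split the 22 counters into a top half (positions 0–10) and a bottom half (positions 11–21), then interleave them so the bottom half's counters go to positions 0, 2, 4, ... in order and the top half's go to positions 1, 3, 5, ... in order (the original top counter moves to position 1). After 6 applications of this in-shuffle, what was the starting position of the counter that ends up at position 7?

Work backwards from position 7, undoing one in-shuffle at a time:
7 ← 3 ← 1 ← 0 ← 11 ← 5 ← 2
So the counter now at position 7 started at position 2.

2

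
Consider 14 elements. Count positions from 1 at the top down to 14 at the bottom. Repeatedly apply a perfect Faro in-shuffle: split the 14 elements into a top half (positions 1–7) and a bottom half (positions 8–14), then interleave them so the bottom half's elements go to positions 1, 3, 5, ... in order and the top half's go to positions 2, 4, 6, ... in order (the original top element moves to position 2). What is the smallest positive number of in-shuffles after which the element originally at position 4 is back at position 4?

Follow position 4 under repeated in-shuffles:
4 → 8 → 1 → 2 → 4
It first returns after 4 in-shuffles.

4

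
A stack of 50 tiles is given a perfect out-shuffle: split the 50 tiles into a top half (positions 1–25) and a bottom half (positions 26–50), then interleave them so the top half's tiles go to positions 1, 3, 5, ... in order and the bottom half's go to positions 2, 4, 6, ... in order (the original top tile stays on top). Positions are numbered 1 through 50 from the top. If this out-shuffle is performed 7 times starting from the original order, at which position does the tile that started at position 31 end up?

19

Track the tile's position through each out-shuffle:
31 → 12 → 23 → 45 → 40 → 30 → 10 → 19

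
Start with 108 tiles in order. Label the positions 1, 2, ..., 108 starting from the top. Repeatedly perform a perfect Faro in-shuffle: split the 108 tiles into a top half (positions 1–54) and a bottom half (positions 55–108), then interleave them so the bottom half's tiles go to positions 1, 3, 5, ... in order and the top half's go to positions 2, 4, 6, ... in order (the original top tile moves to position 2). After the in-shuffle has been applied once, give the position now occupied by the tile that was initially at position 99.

Track the tile's position through each in-shuffle:
99 → 89

89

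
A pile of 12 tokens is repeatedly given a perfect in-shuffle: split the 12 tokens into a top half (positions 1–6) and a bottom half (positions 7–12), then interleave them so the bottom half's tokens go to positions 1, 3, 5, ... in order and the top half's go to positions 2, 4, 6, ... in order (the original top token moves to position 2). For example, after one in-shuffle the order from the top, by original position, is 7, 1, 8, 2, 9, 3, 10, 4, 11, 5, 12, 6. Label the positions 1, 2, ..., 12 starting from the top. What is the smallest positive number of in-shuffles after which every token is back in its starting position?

12

The in-shuffle permutes the 12 positions with cycle lengths [12].
Every token is home exactly when every cycle has completed a whole number of laps, i.e. after lcm(12) = 12 in-shuffles.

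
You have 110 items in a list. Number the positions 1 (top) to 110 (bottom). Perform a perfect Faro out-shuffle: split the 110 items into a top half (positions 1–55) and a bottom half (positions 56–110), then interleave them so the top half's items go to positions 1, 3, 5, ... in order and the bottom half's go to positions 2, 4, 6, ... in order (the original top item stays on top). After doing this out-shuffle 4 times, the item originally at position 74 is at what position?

79

Track the item's position through each out-shuffle:
74 → 38 → 75 → 40 → 79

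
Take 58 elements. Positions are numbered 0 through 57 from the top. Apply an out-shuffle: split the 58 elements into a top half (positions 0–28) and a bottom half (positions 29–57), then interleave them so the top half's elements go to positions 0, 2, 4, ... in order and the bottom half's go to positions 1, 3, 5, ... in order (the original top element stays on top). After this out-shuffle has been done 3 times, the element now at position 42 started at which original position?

Work backwards from position 42, undoing one out-shuffle at a time:
42 ← 21 ← 39 ← 48
So the element now at position 42 started at position 48.

48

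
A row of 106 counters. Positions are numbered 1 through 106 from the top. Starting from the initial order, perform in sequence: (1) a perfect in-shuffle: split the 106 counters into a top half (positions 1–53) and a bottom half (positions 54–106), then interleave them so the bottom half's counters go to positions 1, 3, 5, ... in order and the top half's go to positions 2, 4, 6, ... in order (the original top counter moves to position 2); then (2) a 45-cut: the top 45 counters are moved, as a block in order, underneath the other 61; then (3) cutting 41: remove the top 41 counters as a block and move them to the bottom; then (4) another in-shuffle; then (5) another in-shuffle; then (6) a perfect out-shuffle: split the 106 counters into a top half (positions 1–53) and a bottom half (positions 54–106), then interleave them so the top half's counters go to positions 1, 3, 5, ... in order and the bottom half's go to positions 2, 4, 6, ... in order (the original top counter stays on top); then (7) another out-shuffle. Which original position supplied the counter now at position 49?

Undo the operations in reverse order, starting from position 49:
  undo op 7 (out-shuffle, from top half): 49 ← 25
  undo op 6 (out-shuffle, from top half): 25 ← 13
  undo op 5 (in-shuffle, from bottom half): 13 ← 60
  undo op 4 (in-shuffle, from top half): 60 ← 30
  undo op 3 (cut 41): 30 ← 71
  undo op 2 (cut 45): 71 ← 10
  undo op 1 (in-shuffle, from top half): 10 ← 5
So the counter at position 49 came from original position 5.

5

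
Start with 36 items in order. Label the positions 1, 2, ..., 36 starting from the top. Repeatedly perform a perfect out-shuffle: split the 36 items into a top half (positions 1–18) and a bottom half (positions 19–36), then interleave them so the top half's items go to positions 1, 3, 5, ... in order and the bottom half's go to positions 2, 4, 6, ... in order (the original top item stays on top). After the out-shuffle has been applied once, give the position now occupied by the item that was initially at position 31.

Track the item's position through each out-shuffle:
31 → 26

26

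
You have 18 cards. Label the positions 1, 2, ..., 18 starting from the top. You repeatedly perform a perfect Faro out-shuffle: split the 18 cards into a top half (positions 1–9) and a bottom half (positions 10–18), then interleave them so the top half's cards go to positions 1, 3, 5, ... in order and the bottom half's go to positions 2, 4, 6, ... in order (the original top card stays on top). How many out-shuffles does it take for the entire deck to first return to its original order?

The out-shuffle permutes the 18 positions with cycle lengths [1, 1, 8, 8].
Every card is home exactly when every cycle has completed a whole number of laps, i.e. after lcm(1, 8) = 8 out-shuffles.

8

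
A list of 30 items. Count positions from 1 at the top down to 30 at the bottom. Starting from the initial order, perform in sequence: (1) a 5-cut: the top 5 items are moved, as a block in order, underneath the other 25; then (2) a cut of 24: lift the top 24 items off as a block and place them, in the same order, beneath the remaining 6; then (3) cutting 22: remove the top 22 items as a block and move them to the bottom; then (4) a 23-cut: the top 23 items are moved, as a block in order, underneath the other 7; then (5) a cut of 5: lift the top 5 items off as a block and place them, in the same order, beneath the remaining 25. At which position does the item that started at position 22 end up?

3

Track the item from position 22 forward through each operation:
  after op 1 (cut 5): 22 → 17
  after op 2 (cut 24): 17 → 23
  after op 3 (cut 22): 23 → 1
  after op 4 (cut 23): 1 → 8
  after op 5 (cut 5): 8 → 3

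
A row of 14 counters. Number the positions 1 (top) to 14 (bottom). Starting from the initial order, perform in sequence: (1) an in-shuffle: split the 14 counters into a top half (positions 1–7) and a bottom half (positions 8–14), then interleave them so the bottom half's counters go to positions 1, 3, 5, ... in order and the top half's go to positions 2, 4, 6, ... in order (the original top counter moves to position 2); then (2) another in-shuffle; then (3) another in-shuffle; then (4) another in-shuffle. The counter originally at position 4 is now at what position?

Track the counter from position 4 forward through each operation:
  after op 1 (in-shuffle): 4 → 8
  after op 2 (in-shuffle): 8 → 1
  after op 3 (in-shuffle): 1 → 2
  after op 4 (in-shuffle): 2 → 4

4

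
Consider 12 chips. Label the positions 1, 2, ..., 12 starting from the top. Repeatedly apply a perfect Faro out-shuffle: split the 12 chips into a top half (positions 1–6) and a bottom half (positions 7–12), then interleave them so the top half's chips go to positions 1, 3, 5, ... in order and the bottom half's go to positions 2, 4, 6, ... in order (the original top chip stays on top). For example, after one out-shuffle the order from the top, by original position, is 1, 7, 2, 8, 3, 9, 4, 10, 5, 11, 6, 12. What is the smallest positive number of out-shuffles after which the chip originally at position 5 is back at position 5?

Follow position 5 under repeated out-shuffles:
5 → 9 → 6 → 11 → 10 → 8 → 4 → 7 → 2 → 3 → 5
It first returns after 10 out-shuffles.

10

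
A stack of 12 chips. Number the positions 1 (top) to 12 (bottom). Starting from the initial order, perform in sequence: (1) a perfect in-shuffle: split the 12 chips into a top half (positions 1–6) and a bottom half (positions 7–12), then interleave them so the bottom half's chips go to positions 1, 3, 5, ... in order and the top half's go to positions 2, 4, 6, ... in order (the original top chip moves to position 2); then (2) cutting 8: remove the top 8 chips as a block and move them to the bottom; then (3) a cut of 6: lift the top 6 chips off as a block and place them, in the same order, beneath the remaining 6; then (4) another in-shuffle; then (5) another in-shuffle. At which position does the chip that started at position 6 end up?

Track the chip from position 6 forward through each operation:
  after op 1 (in-shuffle): 6 → 12
  after op 2 (cut 8): 12 → 4
  after op 3 (cut 6): 4 → 10
  after op 4 (in-shuffle): 10 → 7
  after op 5 (in-shuffle): 7 → 1

1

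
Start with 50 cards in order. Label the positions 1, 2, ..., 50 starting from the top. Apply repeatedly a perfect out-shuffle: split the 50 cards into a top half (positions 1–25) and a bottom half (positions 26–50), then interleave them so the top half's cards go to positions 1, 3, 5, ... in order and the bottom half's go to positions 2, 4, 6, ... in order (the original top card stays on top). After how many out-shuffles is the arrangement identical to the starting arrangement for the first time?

21

The out-shuffle permutes the 50 positions with cycle lengths [1, 1, 3, 3, 21, 21].
Every card is home exactly when every cycle has completed a whole number of laps, i.e. after lcm(1, 3, 21) = 21 out-shuffles.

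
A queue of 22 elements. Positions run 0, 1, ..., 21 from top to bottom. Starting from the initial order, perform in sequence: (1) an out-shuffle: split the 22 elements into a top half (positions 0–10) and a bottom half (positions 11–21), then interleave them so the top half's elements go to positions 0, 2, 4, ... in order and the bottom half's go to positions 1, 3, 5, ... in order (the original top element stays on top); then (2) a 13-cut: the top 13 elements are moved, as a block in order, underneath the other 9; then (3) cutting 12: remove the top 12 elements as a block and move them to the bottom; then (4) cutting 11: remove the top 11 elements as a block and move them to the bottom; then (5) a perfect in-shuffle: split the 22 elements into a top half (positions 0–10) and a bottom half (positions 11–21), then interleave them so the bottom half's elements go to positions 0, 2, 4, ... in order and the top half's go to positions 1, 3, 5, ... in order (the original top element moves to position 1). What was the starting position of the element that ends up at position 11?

20

Undo the operations in reverse order, starting from position 11:
  undo op 5 (in-shuffle, from top half): 11 ← 5
  undo op 4 (cut 11): 5 ← 16
  undo op 3 (cut 12): 16 ← 6
  undo op 2 (cut 13): 6 ← 19
  undo op 1 (out-shuffle, from bottom half): 19 ← 20
So the element at position 11 came from original position 20.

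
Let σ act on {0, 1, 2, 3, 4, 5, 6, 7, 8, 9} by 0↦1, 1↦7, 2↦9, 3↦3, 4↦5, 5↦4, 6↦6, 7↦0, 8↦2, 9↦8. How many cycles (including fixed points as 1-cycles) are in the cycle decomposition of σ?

5

Cycle decomposition: (0 1 7) (2 9 8) (3) (4 5) (6).
5 cycles.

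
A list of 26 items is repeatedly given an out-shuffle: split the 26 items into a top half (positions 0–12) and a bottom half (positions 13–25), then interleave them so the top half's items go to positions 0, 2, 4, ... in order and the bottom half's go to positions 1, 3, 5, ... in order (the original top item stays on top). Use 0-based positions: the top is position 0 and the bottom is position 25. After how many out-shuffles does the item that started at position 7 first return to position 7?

20

Follow position 7 under repeated out-shuffles:
7 → 14 → 3 → 6 → 12 → 24 → 23 → 21 → 17 → 9 → 18 → 11 → 22 → 19 → 13 → 1 → 2 → 4 → 8 → 16 → 7
It first returns after 20 out-shuffles.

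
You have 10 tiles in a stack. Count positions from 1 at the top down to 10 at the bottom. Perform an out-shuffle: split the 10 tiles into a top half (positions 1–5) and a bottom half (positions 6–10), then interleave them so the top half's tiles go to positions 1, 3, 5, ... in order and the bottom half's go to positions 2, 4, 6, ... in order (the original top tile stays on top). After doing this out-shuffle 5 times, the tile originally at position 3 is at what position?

Track the tile's position through each out-shuffle:
3 → 5 → 9 → 8 → 6 → 2

2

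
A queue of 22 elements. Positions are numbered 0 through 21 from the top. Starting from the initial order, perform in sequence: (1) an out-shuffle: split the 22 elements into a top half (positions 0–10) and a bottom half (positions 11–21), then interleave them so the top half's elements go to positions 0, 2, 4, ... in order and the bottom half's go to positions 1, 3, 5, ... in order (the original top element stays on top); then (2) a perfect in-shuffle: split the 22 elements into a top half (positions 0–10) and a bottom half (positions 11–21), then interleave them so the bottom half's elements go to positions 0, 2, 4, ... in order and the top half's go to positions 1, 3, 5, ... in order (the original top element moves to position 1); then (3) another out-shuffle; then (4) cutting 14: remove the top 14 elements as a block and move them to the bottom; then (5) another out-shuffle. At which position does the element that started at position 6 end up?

Track the element from position 6 forward through each operation:
  after op 1 (out-shuffle): 6 → 12
  after op 2 (in-shuffle): 12 → 2
  after op 3 (out-shuffle): 2 → 4
  after op 4 (cut 14): 4 → 12
  after op 5 (out-shuffle): 12 → 3

3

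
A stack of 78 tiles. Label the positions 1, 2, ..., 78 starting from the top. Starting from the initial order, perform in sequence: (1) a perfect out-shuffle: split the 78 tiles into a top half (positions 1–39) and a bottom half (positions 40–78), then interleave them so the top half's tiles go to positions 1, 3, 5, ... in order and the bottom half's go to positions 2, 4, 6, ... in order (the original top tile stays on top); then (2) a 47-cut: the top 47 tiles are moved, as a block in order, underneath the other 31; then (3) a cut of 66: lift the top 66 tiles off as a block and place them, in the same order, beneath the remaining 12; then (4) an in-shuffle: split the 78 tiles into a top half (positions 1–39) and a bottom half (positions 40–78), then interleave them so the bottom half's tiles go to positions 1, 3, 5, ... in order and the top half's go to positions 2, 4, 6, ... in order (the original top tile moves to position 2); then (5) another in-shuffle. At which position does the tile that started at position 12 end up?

Track the tile from position 12 forward through each operation:
  after op 1 (out-shuffle): 12 → 23
  after op 2 (cut 47): 23 → 54
  after op 3 (cut 66): 54 → 66
  after op 4 (in-shuffle): 66 → 53
  after op 5 (in-shuffle): 53 → 27

27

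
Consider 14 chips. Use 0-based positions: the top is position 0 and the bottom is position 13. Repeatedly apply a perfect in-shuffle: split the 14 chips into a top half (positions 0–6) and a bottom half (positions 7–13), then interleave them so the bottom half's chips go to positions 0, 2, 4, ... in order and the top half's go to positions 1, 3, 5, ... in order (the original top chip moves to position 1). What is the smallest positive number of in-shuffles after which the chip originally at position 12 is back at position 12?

Follow position 12 under repeated in-shuffles:
12 → 10 → 6 → 13 → 12
It first returns after 4 in-shuffles.

4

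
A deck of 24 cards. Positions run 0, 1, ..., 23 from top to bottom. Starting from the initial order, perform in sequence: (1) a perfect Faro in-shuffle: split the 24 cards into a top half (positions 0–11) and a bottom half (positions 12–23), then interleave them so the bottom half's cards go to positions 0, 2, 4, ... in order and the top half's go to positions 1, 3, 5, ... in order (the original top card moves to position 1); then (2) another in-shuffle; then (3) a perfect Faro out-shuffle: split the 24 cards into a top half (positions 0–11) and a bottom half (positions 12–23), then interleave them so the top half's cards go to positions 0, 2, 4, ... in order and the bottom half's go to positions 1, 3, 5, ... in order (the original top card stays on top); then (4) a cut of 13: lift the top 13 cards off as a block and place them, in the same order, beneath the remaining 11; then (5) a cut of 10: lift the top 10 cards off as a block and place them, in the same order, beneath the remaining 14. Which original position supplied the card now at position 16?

4

Undo the operations in reverse order, starting from position 16:
  undo op 5 (cut 10): 16 ← 2
  undo op 4 (cut 13): 2 ← 15
  undo op 3 (out-shuffle, from bottom half): 15 ← 19
  undo op 2 (in-shuffle, from top half): 19 ← 9
  undo op 1 (in-shuffle, from top half): 9 ← 4
So the card at position 16 came from original position 4.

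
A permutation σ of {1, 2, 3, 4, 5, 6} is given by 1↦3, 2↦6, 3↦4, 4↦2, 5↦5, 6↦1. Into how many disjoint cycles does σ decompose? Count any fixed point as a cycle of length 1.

Cycle decomposition: (1 3 4 2 6) (5).
2 cycles.

2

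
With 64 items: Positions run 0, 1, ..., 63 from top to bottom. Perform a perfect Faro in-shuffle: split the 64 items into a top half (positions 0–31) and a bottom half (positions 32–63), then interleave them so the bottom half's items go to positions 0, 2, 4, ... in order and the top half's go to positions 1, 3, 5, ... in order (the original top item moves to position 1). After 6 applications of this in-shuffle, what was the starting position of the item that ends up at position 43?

Work backwards from position 43, undoing one in-shuffle at a time:
43 ← 21 ← 10 ← 37 ← 18 ← 41 ← 20
So the item now at position 43 started at position 20.

20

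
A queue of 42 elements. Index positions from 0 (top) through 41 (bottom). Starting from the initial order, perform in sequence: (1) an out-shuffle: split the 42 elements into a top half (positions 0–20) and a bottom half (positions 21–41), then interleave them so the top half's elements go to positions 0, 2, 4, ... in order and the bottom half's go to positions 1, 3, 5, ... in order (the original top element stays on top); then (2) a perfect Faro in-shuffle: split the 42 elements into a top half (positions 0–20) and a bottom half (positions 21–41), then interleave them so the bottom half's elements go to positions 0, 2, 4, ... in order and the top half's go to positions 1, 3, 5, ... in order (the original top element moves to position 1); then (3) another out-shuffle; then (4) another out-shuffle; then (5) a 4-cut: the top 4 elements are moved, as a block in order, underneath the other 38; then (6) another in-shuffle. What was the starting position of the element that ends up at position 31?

24

Undo the operations in reverse order, starting from position 31:
  undo op 6 (in-shuffle, from top half): 31 ← 15
  undo op 5 (cut 4): 15 ← 19
  undo op 4 (out-shuffle, from bottom half): 19 ← 30
  undo op 3 (out-shuffle, from top half): 30 ← 15
  undo op 2 (in-shuffle, from top half): 15 ← 7
  undo op 1 (out-shuffle, from bottom half): 7 ← 24
So the element at position 31 came from original position 24.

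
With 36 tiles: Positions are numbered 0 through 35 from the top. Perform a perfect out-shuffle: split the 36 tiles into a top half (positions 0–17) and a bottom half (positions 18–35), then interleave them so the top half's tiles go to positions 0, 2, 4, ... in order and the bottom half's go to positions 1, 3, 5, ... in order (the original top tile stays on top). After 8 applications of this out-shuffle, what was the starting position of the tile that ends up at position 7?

7

Work backwards from position 7, undoing one out-shuffle at a time:
7 ← 21 ← 28 ← 14 ← 7 ← 21 ← 28 ← 14 ← 7
So the tile now at position 7 started at position 7.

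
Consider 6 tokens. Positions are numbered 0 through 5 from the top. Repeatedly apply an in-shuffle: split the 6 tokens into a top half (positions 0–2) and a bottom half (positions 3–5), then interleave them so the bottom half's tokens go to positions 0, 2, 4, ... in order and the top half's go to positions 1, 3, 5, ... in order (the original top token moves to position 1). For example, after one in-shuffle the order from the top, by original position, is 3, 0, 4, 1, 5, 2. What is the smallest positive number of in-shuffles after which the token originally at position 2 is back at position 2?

3

Follow position 2 under repeated in-shuffles:
2 → 5 → 4 → 2
It first returns after 3 in-shuffles.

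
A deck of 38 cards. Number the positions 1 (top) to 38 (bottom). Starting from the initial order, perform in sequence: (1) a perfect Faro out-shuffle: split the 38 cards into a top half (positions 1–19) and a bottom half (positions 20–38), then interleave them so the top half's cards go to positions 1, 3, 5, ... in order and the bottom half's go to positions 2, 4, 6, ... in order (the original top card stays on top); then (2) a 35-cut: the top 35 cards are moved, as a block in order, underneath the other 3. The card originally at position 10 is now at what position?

Track the card from position 10 forward through each operation:
  after op 1 (out-shuffle): 10 → 19
  after op 2 (cut 35): 19 → 22

22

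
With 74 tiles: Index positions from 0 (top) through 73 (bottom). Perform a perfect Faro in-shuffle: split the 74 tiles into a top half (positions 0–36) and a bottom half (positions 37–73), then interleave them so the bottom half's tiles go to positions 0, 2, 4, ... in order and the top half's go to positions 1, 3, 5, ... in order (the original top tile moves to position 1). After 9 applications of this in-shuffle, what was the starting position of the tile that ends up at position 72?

Work backwards from position 72, undoing one in-shuffle at a time:
72 ← 73 ← 36 ← 55 ← 27 ← 13 ← 6 ← 40 ← 57 ← 28
So the tile now at position 72 started at position 28.

28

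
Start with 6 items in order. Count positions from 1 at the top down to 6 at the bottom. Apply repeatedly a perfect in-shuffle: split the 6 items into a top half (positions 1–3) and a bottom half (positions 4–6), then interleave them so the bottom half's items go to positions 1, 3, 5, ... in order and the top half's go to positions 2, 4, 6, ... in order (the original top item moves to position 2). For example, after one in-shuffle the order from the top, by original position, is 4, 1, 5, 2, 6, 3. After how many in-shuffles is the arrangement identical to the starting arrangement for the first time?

The in-shuffle permutes the 6 positions with cycle lengths [3, 3].
Every item is home exactly when every cycle has completed a whole number of laps, i.e. after lcm(3) = 3 in-shuffles.

3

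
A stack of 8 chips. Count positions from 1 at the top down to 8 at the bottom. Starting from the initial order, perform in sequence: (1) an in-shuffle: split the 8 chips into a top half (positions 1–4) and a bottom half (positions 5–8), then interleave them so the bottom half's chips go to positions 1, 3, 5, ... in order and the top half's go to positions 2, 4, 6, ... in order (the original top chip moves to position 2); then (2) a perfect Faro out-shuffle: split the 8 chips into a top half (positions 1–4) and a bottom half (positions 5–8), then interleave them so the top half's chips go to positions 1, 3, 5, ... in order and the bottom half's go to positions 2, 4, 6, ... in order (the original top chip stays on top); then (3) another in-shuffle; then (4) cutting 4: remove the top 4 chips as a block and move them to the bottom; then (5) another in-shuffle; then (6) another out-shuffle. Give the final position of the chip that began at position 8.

2

Track the chip from position 8 forward through each operation:
  after op 1 (in-shuffle): 8 → 7
  after op 2 (out-shuffle): 7 → 6
  after op 3 (in-shuffle): 6 → 3
  after op 4 (cut 4): 3 → 7
  after op 5 (in-shuffle): 7 → 5
  after op 6 (out-shuffle): 5 → 2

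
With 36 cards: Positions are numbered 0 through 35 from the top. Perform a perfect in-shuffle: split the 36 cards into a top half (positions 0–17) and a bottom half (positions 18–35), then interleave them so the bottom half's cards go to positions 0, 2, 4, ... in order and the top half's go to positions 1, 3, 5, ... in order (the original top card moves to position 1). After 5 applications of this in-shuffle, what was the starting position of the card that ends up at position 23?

9

Work backwards from position 23, undoing one in-shuffle at a time:
23 ← 11 ← 5 ← 2 ← 19 ← 9
So the card now at position 23 started at position 9.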